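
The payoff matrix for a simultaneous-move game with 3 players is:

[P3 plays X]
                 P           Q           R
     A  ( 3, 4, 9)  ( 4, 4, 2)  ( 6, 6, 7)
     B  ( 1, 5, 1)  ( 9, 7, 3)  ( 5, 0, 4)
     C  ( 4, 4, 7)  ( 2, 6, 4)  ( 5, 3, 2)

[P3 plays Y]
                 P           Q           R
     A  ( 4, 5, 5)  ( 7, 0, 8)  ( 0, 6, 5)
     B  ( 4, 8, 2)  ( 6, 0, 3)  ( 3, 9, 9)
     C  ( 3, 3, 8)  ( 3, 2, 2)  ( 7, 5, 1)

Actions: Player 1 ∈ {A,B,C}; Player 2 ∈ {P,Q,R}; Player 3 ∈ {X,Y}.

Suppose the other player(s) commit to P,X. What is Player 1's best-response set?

argmax u_1 = {C}

u_1(A vs P,X) = 3
u_1(B vs P,X) = 1
u_1(C vs P,X) = 4
max payoff 4 at {C}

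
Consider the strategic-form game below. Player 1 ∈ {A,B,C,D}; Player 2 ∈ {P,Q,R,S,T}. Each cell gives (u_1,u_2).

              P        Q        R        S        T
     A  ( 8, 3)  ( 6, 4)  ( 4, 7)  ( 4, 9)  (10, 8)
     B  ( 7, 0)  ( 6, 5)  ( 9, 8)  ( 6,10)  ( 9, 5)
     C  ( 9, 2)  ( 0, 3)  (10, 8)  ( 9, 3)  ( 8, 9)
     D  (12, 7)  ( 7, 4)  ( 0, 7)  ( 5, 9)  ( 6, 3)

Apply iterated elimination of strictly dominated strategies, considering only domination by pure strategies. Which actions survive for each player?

P2 drop P (S beats it: A:9>3 B:10>0 C:3>2 D:9>7)
P2 drop Q (R beats it: A:7>4 B:8>5 C:8>3 D:7>4)
P1 drop D (B beats it: R:9>0 S:6>5 T:9>6)
P1→{A,B,C} P2→{R,S,T}

Remaining: P1:{A,B,C} P2:{R,S,T}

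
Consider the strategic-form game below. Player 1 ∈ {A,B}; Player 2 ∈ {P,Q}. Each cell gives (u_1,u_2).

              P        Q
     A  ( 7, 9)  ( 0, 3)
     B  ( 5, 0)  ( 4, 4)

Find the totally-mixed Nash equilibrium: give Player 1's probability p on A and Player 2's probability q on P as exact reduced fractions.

(p,q) = (2/5, 2/3)

P1 indiff ⇒ q·7+(1-q)·0 = q·5+(1-q)·4 ⇒ q(2) = (1-q)(4) ⇒ q = 2/3
P2 indiff ⇒ p·9+(1-p)·0 = p·3+(1-p)·4 ⇒ p(6) = (1-p)(4) ⇒ p = 2/5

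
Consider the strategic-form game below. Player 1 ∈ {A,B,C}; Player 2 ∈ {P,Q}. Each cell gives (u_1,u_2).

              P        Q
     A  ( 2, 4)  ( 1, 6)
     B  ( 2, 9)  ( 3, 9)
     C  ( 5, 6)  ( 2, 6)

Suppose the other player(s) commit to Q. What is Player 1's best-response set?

argmax u_1 = {B}

u_1(A vs Q) = 1
u_1(B vs Q) = 3
u_1(C vs Q) = 2
max payoff 3 at {B}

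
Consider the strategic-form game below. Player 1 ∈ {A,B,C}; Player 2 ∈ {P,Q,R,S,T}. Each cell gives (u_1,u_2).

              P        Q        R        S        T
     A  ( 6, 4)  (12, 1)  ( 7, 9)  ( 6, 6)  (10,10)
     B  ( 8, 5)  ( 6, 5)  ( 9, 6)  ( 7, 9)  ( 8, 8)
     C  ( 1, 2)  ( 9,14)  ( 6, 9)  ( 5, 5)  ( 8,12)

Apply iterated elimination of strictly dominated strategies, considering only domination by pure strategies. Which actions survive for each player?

P1 drop C (A beats it: P:6>1 Q:12>9 R:7>6 S:6>5 T:10>8)
P2 drop P (R beats it: A:9>4 B:6>5)
P2 drop Q (R beats it: A:9>1 B:6>5)
P2 drop R (T beats it: A:10>9 B:8>6)
P1→{A,B} P2→{S,T}

Remaining: P1:{A,B} P2:{S,T}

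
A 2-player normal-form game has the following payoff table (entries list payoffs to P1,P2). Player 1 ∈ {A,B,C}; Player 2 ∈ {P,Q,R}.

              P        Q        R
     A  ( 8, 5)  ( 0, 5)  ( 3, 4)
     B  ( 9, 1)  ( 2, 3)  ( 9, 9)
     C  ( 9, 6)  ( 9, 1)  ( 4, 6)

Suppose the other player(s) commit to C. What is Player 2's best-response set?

u_2(P vs C) = 6
u_2(Q vs C) = 1
u_2(R vs C) = 6
max payoff 6 at {P,R}

BR_2 = {P,R}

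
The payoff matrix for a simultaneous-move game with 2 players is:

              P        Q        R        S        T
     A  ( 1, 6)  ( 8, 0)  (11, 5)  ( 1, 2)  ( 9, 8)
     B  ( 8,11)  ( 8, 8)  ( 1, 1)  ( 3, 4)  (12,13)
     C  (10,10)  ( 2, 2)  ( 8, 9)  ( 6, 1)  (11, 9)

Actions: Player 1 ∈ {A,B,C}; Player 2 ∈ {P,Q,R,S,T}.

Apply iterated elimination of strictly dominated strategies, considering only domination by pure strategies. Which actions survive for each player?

P2 drop Q (P beats it: A:6>0 B:11>8 C:10>2)
P2 drop R (P beats it: A:6>5 B:11>1 C:10>9)
P1 drop A (B beats it: P:8>1 S:3>1 T:12>9)
P2 drop S (P beats it: B:11>4 C:10>1)
P1→{B,C} P2→{P,T}

IESDS → P1:{B,C} P2:{P,T}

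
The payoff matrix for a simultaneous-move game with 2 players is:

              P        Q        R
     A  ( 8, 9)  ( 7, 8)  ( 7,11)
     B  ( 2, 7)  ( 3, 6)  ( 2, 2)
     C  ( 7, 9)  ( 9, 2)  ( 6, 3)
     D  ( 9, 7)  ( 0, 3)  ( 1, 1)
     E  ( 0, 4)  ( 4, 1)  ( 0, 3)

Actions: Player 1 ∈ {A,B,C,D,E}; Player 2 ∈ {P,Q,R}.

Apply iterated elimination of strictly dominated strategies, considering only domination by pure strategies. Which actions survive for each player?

Remaining: P1:{A,D} P2:{P,R}

P1 drop B (A beats it: P:8>2 Q:7>3 R:7>2)
P1 drop E (A beats it: P:8>0 Q:7>4 R:7>0)
P2 drop Q (P beats it: A:9>8 C:9>2 D:7>3)
P1 drop C (A beats it: P:8>7 R:7>6)
P1→{A,D} P2→{P,R}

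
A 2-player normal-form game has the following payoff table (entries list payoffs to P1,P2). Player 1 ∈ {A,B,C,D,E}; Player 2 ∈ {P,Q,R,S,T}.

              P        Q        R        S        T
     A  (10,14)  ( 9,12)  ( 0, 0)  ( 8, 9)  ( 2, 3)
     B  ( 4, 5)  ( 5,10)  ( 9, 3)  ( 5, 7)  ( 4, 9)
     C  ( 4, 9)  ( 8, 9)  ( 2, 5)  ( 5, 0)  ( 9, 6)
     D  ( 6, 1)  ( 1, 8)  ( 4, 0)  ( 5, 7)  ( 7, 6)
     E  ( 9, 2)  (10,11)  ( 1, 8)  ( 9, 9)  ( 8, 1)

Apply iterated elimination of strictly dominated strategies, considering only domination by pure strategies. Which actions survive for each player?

P2 drop R (Q beats it: A:12>0 B:10>3 C:9>5 D:8>0 E:11>8)
P1 drop B (E beats it: P:9>4 Q:10>5 S:9>5 T:8>4)
P1 drop D (E beats it: P:9>6 Q:10>1 S:9>5 T:8>7)
P2 drop S (Q beats it: A:12>9 C:9>0 E:11>9)
P2 drop T (P beats it: A:14>3 C:9>6 E:2>1)
P1 drop C (A beats it: P:10>4 Q:9>8)
P1→{A,E} P2→{P,Q}

Survivors P1:{A,E} P2:{P,Q}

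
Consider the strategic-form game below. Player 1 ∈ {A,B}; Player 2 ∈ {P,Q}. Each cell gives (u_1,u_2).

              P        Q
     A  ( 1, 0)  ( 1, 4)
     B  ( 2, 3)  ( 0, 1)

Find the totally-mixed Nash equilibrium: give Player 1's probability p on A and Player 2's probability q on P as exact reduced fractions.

P1 indiff ⇒ q·1+(1-q)·1 = q·2+(1-q)·0 ⇒ q(-1) = (1-q)(-1) ⇒ q = 1/2
P2 indiff ⇒ p·0+(1-p)·3 = p·4+(1-p)·1 ⇒ p(-4) = (1-p)(-2) ⇒ p = 1/3

(p,q) = (1/3, 1/2)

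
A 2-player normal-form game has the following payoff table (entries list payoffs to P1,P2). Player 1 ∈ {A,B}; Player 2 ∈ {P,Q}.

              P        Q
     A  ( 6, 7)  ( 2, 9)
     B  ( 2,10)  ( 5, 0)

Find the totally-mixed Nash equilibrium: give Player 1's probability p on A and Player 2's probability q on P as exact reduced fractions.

P1 indiff ⇒ q·6+(1-q)·2 = q·2+(1-q)·5 ⇒ q(4) = (1-q)(3) ⇒ q = 3/7
P2 indiff ⇒ p·7+(1-p)·10 = p·9+(1-p)·0 ⇒ p(-2) = (1-p)(-10) ⇒ p = 5/6

p=5/6, q=3/7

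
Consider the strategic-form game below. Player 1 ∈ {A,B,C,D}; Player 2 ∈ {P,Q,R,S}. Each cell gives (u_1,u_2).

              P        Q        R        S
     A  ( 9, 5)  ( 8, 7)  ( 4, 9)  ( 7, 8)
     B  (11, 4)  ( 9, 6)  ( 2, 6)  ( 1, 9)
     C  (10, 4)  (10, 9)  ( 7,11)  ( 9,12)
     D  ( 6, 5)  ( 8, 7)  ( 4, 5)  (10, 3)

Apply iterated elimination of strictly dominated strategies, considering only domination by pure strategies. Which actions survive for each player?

P1 drop A (C beats it: P:10>9 Q:10>8 R:7>4 S:9>7)
P2 drop P (Q beats it: B:6>4 C:9>4 D:7>5)
P1 drop B (C beats it: Q:10>9 R:7>2 S:9>1)
P1→{C,D} P2→{Q,R,S}

IESDS → P1:{C,D} P2:{Q,R,S}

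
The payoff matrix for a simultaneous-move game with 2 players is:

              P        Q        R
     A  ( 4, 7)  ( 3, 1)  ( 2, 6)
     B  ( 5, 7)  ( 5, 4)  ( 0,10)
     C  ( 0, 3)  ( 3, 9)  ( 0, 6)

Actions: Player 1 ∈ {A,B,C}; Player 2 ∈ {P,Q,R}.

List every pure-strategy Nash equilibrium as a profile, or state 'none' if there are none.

(A,P): not NE [P1→B gives 5>4]
(A,Q): not NE [P1→B gives 5>3; P2→P gives 7>1]
(A,R): not NE [P2→P gives 7>6]
(B,P): not NE [P2→R gives 10>7]
(B,Q): not NE [P2→R gives 10>4]
(B,R): not NE [P1→A gives 2>0]
(C,P): not NE [P1→B gives 5>0; P2→Q gives 9>3]
(C,Q): not NE [P1→B gives 5>3]
(C,R): not NE [P1→A gives 2>0; P2→Q gives 9>6]

PSNE: ∅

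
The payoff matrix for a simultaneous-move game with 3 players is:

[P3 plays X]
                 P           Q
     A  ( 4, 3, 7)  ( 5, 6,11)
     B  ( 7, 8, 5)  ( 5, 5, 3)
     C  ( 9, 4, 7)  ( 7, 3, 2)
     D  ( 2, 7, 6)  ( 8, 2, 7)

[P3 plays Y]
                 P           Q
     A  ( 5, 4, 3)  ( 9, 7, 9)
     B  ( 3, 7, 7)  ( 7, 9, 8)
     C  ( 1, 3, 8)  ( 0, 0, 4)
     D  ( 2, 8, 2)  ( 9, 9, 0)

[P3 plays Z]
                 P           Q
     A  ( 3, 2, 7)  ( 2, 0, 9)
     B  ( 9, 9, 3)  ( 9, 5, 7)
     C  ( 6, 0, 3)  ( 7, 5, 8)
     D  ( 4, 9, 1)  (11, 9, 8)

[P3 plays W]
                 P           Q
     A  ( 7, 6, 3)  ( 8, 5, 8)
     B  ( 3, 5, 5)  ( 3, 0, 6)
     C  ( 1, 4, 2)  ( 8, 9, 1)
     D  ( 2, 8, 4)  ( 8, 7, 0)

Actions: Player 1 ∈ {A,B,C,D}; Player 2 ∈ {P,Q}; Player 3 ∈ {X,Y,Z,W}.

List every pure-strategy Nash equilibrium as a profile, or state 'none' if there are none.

(A,P,X): not NE [P1→C gives 9>4; P2→Q gives 6>3]
(A,P,Y): not NE [P2→Q gives 7>4; P3→Z gives 7>3]
(A,P,Z): not NE [P1→B gives 9>3]
(A,P,W): not NE [P3→Z gives 7>3]
(A,Q,X): not NE [P1→D gives 8>5]
(A,Q,Y): not NE [P3→X gives 11>9]
(A,Q,Z): not NE [P1→D gives 11>2; P2→P gives 2>0; P3→X gives 11>9]
(A,Q,W): not NE [P2→P gives 6>5; P3→X gives 11>8]
(B,P,X): not NE [P1→C gives 9>7; P3→Y gives 7>5]
(B,P,Y): not NE [P1→A gives 5>3; P2→Q gives 9>7]
(B,P,Z): not NE [P3→Y gives 7>3]
(B,P,W): not NE [P1→A gives 7>3; P3→Y gives 7>5]
(B,Q,X): not NE [P1→D gives 8>5; P2→P gives 8>5; P3→Y gives 8>3]
(B,Q,Y): not NE [P1→D gives 9>7]
(B,Q,Z): not NE [P1→D gives 11>9; P2→P gives 9>5; P3→Y gives 8>7]
(B,Q,W): not NE [P1→D gives 8>3; P2→P gives 5>0; P3→Y gives 8>6]
(C,P,X): not NE [P3→Y gives 8>7]
(C,P,Y): not NE [P1→A gives 5>1]
(C,P,Z): not NE [P1→B gives 9>6; P2→Q gives 5>0; P3→Y gives 8>3]
(C,P,W): not NE [P1→A gives 7>1; P2→Q gives 9>4; P3→Y gives 8>2]
(C,Q,X): not NE [P1→D gives 8>7; P2→P gives 4>3; P3→Z gives 8>2]
(C,Q,Y): not NE [P1→D gives 9>0; P2→P gives 3>0; P3→Z gives 8>4]
(C,Q,Z): not NE [P1→D gives 11>7]
(C,Q,W): not NE [P3→Z gives 8>1]
(D,P,X): not NE [P1→C gives 9>2]
(D,P,Y): not NE [P1→A gives 5>2; P2→Q gives 9>8; P3→X gives 6>2]
(D,P,Z): not NE [P1→B gives 9>4; P3→X gives 6>1]
(D,P,W): not NE [P1→A gives 7>2; P3→X gives 6>4]
(D,Q,X): not NE [P2→P gives 7>2; P3→Z gives 8>7]
(D,Q,Y): not NE [P3→Z gives 8>0]
(D,Q,Z): NE
(D,Q,W): not NE [P2→P gives 8>7; P3→Z gives 8>0]

Nash profiles: (D,Q,Z)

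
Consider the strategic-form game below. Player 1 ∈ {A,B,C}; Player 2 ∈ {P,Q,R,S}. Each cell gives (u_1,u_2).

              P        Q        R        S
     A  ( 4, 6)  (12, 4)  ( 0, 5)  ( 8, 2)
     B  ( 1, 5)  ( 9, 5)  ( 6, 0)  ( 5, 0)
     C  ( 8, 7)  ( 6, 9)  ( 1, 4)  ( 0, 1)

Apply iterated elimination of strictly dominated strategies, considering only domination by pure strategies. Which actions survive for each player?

IESDS → P1:{A,C} P2:{P,Q}

P2 drop R (P beats it: A:6>5 B:5>0 C:7>4)
P1 drop B (A beats it: P:4>1 Q:12>9 S:8>5)
P2 drop S (P beats it: A:6>2 C:7>1)
P1→{A,C} P2→{P,Q}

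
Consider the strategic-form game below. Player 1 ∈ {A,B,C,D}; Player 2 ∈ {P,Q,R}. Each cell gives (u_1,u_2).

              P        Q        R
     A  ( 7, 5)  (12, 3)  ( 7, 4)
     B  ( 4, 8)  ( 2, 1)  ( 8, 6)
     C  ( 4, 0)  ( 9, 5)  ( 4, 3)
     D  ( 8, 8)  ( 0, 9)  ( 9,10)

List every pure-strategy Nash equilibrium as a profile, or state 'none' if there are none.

(A,P): not NE [P1→D gives 8>7]
(A,Q): not NE [P2→P gives 5>3]
(A,R): not NE [P1→D gives 9>7; P2→P gives 5>4]
(B,P): not NE [P1→D gives 8>4]
(B,Q): not NE [P1→A gives 12>2; P2→P gives 8>1]
(B,R): not NE [P1→D gives 9>8; P2→P gives 8>6]
(C,P): not NE [P1→D gives 8>4; P2→Q gives 5>0]
(C,Q): not NE [P1→A gives 12>9]
(C,R): not NE [P1→D gives 9>4; P2→Q gives 5>3]
(D,P): not NE [P2→R gives 10>8]
(D,Q): not NE [P1→A gives 12>0; P2→R gives 10>9]
(D,R): NE

NE set: (D,R)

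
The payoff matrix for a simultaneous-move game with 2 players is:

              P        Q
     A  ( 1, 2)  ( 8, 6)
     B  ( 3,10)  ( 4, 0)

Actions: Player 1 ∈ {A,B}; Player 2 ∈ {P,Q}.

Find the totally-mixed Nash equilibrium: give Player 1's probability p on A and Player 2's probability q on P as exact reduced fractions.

P1 indiff ⇒ q·1+(1-q)·8 = q·3+(1-q)·4 ⇒ q(-2) = (1-q)(-4) ⇒ q = 2/3
P2 indiff ⇒ p·2+(1-p)·10 = p·6+(1-p)·0 ⇒ p(-4) = (1-p)(-10) ⇒ p = 5/7

p=5/7, q=2/3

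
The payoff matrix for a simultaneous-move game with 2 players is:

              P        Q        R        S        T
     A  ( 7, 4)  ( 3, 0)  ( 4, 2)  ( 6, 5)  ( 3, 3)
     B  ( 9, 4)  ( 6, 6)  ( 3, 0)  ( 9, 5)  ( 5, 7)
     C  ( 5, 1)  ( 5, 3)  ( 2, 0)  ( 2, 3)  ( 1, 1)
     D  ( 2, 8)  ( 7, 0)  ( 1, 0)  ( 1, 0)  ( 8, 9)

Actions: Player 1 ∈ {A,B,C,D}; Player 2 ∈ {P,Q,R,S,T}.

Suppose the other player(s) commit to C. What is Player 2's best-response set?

P2 best: {Q,S}

u_2(P vs C) = 1
u_2(Q vs C) = 3
u_2(R vs C) = 0
u_2(S vs C) = 3
u_2(T vs C) = 1
max payoff 3 at {Q,S}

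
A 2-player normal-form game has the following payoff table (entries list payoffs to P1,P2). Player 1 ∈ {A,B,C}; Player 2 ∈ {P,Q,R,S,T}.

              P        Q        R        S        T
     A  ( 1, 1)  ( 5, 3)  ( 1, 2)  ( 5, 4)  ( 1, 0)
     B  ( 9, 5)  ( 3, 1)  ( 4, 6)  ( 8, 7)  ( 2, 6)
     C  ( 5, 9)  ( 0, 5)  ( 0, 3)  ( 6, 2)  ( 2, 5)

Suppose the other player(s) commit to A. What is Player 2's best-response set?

BR_2 = {S}

u_2(P vs A) = 1
u_2(Q vs A) = 3
u_2(R vs A) = 2
u_2(S vs A) = 4
u_2(T vs A) = 0
max payoff 4 at {S}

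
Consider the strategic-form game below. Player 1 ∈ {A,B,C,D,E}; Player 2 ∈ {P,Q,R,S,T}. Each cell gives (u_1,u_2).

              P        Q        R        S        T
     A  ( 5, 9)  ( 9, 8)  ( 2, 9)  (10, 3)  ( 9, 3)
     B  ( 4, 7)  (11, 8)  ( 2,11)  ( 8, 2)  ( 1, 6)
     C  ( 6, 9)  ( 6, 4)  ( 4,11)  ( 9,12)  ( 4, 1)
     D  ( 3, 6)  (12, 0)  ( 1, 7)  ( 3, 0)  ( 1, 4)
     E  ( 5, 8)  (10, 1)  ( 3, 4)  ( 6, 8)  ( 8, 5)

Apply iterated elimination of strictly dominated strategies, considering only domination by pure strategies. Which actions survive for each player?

P2 drop Q (R beats it: A:9>8 B:11>8 C:11>4 D:7>0 E:4>1)
P1 drop B (C beats it: P:6>4 R:4>2 S:9>8 T:4>1)
P1 drop D (A beats it: P:5>3 R:2>1 S:10>3 T:9>1)
P2 drop T (P beats it: A:9>3 C:9>1 E:8>5)
P1 drop E (C beats it: P:6>5 R:4>3 S:9>6)
P1→{A,C} P2→{P,R,S}

IESDS → P1:{A,C} P2:{P,R,S}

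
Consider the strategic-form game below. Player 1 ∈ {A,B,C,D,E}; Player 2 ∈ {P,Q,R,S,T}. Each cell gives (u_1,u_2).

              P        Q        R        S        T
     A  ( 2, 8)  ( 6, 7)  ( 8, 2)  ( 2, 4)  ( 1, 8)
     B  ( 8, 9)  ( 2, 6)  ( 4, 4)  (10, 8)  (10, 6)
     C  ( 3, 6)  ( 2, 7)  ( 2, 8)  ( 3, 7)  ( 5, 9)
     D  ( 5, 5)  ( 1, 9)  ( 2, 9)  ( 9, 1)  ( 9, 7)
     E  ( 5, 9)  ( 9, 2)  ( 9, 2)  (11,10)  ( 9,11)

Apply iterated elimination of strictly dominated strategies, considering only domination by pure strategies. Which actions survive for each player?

Survivors P1:{B,E} P2:{P,S,T}

P1 drop A (E beats it: P:5>2 Q:9>6 R:9>8 S:11>2 T:9>1)
P1 drop C (E beats it: P:5>3 Q:9>2 R:9>2 S:11>3 T:9>5)
P1 drop D (B beats it: P:8>5 Q:2>1 R:4>2 S:10>9 T:10>9)
P2 drop Q (P beats it: B:9>6 E:9>2)
P2 drop R (P beats it: B:9>4 E:9>2)
P1→{B,E} P2→{P,S,T}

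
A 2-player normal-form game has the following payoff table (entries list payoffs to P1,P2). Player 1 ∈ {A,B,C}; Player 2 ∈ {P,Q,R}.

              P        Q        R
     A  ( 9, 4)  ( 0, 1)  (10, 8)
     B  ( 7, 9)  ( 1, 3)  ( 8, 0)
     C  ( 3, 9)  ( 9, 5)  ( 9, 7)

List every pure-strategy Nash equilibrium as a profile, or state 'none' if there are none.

(A,P): not NE [P2→R gives 8>4]
(A,Q): not NE [P1→C gives 9>0; P2→R gives 8>1]
(A,R): NE
(B,P): not NE [P1→A gives 9>7]
(B,Q): not NE [P1→C gives 9>1; P2→P gives 9>3]
(B,R): not NE [P1→A gives 10>8; P2→P gives 9>0]
(C,P): not NE [P1→A gives 9>3]
(C,Q): not NE [P2→P gives 9>5]
(C,R): not NE [P1→A gives 10>9; P2→P gives 9>7]

PSNE = {(A,R)}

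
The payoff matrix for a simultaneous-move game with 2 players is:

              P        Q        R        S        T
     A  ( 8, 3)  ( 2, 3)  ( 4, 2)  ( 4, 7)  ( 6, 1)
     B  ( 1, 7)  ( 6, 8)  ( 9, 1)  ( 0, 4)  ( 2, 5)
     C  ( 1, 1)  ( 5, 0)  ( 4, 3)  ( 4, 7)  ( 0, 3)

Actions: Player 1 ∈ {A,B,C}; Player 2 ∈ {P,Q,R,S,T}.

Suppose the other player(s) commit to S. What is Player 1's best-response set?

u_1(A vs S) = 4
u_1(B vs S) = 0
u_1(C vs S) = 4
max payoff 4 at {A,C}

BR_1 = {A,C}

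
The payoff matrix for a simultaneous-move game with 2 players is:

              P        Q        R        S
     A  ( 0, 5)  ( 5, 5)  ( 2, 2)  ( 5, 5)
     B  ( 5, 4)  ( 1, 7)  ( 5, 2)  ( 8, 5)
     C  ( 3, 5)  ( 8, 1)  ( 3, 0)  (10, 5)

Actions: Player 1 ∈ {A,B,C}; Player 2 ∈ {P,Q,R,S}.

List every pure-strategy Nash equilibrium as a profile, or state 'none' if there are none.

Nash profiles: (C,S)

(A,P): not NE [P1→B gives 5>0]
(A,Q): not NE [P1→C gives 8>5]
(A,R): not NE [P1→B gives 5>2; P2→S gives 5>2]
(A,S): not NE [P1→C gives 10>5]
(B,P): not NE [P2→Q gives 7>4]
(B,Q): not NE [P1→C gives 8>1]
(B,R): not NE [P2→Q gives 7>2]
(B,S): not NE [P1→C gives 10>8; P2→Q gives 7>5]
(C,P): not NE [P1→B gives 5>3]
(C,Q): not NE [P2→S gives 5>1]
(C,R): not NE [P1→B gives 5>3; P2→S gives 5>0]
(C,S): NE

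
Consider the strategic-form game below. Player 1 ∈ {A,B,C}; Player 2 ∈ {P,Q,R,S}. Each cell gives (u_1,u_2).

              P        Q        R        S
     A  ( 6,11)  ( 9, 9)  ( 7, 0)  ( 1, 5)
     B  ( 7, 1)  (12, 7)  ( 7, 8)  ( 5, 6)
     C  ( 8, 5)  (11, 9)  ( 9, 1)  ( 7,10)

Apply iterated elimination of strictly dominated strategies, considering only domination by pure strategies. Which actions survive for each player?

Survivors P1:{B,C} P2:{Q,R,S}

P1 drop A (C beats it: P:8>6 Q:11>9 R:9>7 S:7>1)
P2 drop P (Q beats it: B:7>1 C:9>5)
P1→{B,C} P2→{Q,R,S}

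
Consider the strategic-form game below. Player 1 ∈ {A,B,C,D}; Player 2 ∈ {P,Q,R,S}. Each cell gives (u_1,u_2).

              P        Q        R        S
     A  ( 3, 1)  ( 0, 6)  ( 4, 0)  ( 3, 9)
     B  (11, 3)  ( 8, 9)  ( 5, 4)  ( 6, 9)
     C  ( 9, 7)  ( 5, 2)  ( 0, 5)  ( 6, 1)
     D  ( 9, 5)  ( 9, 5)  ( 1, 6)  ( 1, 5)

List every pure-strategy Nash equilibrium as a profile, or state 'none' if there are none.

(A,P): not NE [P1→B gives 11>3; P2→S gives 9>1]
(A,Q): not NE [P1→D gives 9>0; P2→S gives 9>6]
(A,R): not NE [P1→B gives 5>4; P2→S gives 9>0]
(A,S): not NE [P1→C gives 6>3]
(B,P): not NE [P2→S gives 9>3]
(B,Q): not NE [P1→D gives 9>8]
(B,R): not NE [P2→S gives 9>4]
(B,S): NE
(C,P): not NE [P1→B gives 11>9]
(C,Q): not NE [P1→D gives 9>5; P2→P gives 7>2]
(C,R): not NE [P1→B gives 5>0; P2→P gives 7>5]
(C,S): not NE [P2→P gives 7>1]
(D,P): not NE [P1→B gives 11>9; P2→R gives 6>5]
(D,Q): not NE [P2→R gives 6>5]
(D,R): not NE [P1→B gives 5>1]
(D,S): not NE [P1→C gives 6>1; P2→R gives 6>5]

Nash profiles: (B,S)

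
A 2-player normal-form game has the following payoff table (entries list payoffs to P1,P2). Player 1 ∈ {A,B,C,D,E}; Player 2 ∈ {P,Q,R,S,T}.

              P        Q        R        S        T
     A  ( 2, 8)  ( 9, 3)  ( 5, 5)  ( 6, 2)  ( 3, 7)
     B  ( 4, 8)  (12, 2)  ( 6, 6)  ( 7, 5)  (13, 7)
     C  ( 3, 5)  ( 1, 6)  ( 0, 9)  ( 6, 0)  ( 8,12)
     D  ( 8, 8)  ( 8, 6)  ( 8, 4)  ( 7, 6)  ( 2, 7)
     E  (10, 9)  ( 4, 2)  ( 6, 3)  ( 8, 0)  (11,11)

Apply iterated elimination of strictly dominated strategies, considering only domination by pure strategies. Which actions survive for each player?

Survivors P1:{B,E} P2:{P,T}

P1 drop A (B beats it: P:4>2 Q:12>9 R:6>5 S:7>6 T:13>3)
P1 drop C (B beats it: P:4>3 Q:12>1 R:6>0 S:7>6 T:13>8)
P2 drop Q (P beats it: B:8>2 D:8>6 E:9>2)
P2 drop R (P beats it: B:8>6 D:8>4 E:9>3)
P1 drop D (E beats it: P:10>8 S:8>7 T:11>2)
P2 drop S (P beats it: B:8>5 E:9>0)
P1→{B,E} P2→{P,T}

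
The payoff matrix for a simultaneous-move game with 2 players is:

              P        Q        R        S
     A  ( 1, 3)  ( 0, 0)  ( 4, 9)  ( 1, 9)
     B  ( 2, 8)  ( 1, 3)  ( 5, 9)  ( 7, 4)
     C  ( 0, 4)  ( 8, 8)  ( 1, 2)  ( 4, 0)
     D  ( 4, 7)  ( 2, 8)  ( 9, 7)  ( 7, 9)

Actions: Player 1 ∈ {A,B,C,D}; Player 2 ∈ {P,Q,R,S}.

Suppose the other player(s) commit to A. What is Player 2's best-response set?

BR_2 = {R,S}

u_2(P vs A) = 3
u_2(Q vs A) = 0
u_2(R vs A) = 9
u_2(S vs A) = 9
max payoff 9 at {R,S}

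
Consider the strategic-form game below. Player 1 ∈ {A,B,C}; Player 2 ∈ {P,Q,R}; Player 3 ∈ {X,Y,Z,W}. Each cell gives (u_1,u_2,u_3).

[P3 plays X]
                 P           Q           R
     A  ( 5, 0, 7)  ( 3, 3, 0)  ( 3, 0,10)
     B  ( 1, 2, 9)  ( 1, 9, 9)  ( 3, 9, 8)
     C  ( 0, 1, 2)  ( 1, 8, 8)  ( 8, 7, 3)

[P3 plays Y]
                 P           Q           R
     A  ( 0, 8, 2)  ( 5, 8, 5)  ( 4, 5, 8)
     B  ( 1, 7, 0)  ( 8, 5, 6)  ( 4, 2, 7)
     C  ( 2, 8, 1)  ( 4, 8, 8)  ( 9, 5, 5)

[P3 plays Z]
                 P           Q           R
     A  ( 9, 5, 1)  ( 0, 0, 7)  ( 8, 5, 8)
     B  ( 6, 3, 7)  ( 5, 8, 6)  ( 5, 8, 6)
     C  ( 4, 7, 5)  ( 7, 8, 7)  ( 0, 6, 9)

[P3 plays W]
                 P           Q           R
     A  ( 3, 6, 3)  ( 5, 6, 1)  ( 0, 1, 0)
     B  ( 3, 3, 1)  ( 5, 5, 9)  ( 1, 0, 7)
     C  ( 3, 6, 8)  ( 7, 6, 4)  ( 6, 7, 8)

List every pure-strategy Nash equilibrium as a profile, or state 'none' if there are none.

(A,P,X): not NE [P2→Q gives 3>0]
(A,P,Y): not NE [P1→C gives 2>0; P3→X gives 7>2]
(A,P,Z): not NE [P3→X gives 7>1]
(A,P,W): not NE [P3→X gives 7>3]
(A,Q,X): not NE [P3→Z gives 7>0]
(A,Q,Y): not NE [P1→B gives 8>5; P3→Z gives 7>5]
(A,Q,Z): not NE [P1→C gives 7>0; P2→R gives 5>0]
(A,Q,W): not NE [P1→C gives 7>5; P3→Z gives 7>1]
(A,R,X): not NE [P1→C gives 8>3; P2→Q gives 3>0]
(A,R,Y): not NE [P1→C gives 9>4; P2→Q gives 8>5; P3→X gives 10>8]
(A,R,Z): not NE [P3→X gives 10>8]
(A,R,W): not NE [P1→C gives 6>0; P2→Q gives 6>1; P3→X gives 10>0]
(B,P,X): not NE [P1→A gives 5>1; P2→R gives 9>2]
(B,P,Y): not NE [P1→C gives 2>1; P3→X gives 9>0]
(B,P,Z): not NE [P1→A gives 9>6; P2→R gives 8>3; P3→X gives 9>7]
(B,P,W): not NE [P2→Q gives 5>3; P3→X gives 9>1]
(B,Q,X): not NE [P1→A gives 3>1]
(B,Q,Y): not NE [P2→P gives 7>5; P3→W gives 9>6]
(B,Q,Z): not NE [P1→C gives 7>5; P3→W gives 9>6]
(B,Q,W): not NE [P1→C gives 7>5]
(B,R,X): not NE [P1→C gives 8>3]
(B,R,Y): not NE [P1→C gives 9>4; P2→P gives 7>2; P3→X gives 8>7]
(B,R,Z): not NE [P1→A gives 8>5; P3→X gives 8>6]
(B,R,W): not NE [P1→C gives 6>1; P2→Q gives 5>0; P3→X gives 8>7]
(C,P,X): not NE [P1→A gives 5>0; P2→Q gives 8>1; P3→W gives 8>2]
(C,P,Y): not NE [P3→W gives 8>1]
(C,P,Z): not NE [P1→A gives 9>4; P2→Q gives 8>7; P3→W gives 8>5]
(C,P,W): not NE [P2→R gives 7>6]
(C,Q,X): not NE [P1→A gives 3>1]
(C,Q,Y): not NE [P1→B gives 8>4]
(C,Q,Z): not NE [P3→Y gives 8>7]
(C,Q,W): not NE [P2→R gives 7>6; P3→Y gives 8>4]
(C,R,X): not NE [P2→Q gives 8>7; P3→Z gives 9>3]
(C,R,Y): not NE [P2→Q gives 8>5; P3→Z gives 9>5]
(C,R,Z): not NE [P1→A gives 8>0; P2→Q gives 8>6]
(C,R,W): not NE [P3→Z gives 9>8]

No pure NE.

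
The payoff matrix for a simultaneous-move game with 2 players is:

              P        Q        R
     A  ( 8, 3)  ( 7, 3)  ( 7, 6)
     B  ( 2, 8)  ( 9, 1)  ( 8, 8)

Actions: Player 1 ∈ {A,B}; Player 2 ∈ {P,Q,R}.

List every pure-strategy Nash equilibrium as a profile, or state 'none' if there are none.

(A,P): not NE [P2→R gives 6>3]
(A,Q): not NE [P1→B gives 9>7; P2→R gives 6>3]
(A,R): not NE [P1→B gives 8>7]
(B,P): not NE [P1→A gives 8>2]
(B,Q): not NE [P2→R gives 8>1]
(B,R): NE

Nash profiles: (B,R)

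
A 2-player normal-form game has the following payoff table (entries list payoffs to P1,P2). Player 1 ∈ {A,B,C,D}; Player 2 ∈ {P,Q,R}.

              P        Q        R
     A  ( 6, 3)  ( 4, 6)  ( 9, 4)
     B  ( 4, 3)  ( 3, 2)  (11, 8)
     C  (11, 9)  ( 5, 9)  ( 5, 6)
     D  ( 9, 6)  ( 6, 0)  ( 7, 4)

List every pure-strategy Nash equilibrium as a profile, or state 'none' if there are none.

(A,P): not NE [P1→C gives 11>6; P2→Q gives 6>3]
(A,Q): not NE [P1→D gives 6>4]
(A,R): not NE [P1→B gives 11>9; P2→Q gives 6>4]
(B,P): not NE [P1→C gives 11>4; P2→R gives 8>3]
(B,Q): not NE [P1→D gives 6>3; P2→R gives 8>2]
(B,R): NE
(C,P): NE
(C,Q): not NE [P1→D gives 6>5]
(C,R): not NE [P1→B gives 11>5; P2→Q gives 9>6]
(D,P): not NE [P1→C gives 11>9]
(D,Q): not NE [P2→P gives 6>0]
(D,R): not NE [P1→B gives 11>7; P2→P gives 6>4]

Nash profiles: (B,R), (C,P)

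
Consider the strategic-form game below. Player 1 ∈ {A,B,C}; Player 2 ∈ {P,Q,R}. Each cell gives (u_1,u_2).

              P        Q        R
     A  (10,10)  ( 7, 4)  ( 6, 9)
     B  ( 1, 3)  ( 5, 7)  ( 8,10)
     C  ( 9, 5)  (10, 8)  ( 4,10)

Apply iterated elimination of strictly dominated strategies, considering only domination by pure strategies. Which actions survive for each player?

P2 drop Q (R beats it: A:9>4 B:10>7 C:10>8)
P1 drop C (A beats it: P:10>9 R:6>4)
P1→{A,B} P2→{P,R}

Remaining: P1:{A,B} P2:{P,R}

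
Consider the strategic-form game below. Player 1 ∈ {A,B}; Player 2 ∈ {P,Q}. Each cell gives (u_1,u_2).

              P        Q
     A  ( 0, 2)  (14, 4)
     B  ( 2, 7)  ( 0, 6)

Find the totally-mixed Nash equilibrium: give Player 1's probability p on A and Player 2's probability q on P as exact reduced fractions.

P1 indiff ⇒ q·0+(1-q)·14 = q·2+(1-q)·0 ⇒ q(-2) = (1-q)(-14) ⇒ q = 7/8
P2 indiff ⇒ p·2+(1-p)·7 = p·4+(1-p)·6 ⇒ p(-2) = (1-p)(-1) ⇒ p = 1/3

p=1/3, q=7/8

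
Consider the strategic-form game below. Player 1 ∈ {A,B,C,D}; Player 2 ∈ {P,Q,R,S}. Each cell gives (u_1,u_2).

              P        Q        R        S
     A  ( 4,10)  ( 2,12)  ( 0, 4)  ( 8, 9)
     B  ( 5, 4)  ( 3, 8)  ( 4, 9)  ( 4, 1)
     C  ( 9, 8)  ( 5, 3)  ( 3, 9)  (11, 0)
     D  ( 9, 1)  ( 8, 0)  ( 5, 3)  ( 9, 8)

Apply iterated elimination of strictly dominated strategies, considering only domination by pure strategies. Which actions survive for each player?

P1 drop A (C beats it: P:9>4 Q:5>2 R:3>0 S:11>8)
P1 drop B (D beats it: P:9>5 Q:8>3 R:5>4 S:9>4)
P2 drop P (R beats it: C:9>8 D:3>1)
P2 drop Q (R beats it: C:9>3 D:3>0)
P1→{C,D} P2→{R,S}

Survivors P1:{C,D} P2:{R,S}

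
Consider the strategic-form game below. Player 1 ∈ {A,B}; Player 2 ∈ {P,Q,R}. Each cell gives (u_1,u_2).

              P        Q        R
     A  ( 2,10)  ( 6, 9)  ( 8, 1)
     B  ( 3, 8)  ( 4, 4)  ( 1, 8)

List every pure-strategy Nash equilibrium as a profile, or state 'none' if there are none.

PSNE = {(B,P)}

(A,P): not NE [P1→B gives 3>2]
(A,Q): not NE [P2→P gives 10>9]
(A,R): not NE [P2→P gives 10>1]
(B,P): NE
(B,Q): not NE [P1→A gives 6>4; P2→R gives 8>4]
(B,R): not NE [P1→A gives 8>1]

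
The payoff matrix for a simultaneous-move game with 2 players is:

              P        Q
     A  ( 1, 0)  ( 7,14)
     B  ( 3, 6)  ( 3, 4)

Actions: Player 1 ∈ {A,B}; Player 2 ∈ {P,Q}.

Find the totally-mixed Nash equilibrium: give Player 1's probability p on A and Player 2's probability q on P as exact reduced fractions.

p=1/8, q=2/3

P1 indiff ⇒ q·1+(1-q)·7 = q·3+(1-q)·3 ⇒ q(-2) = (1-q)(-4) ⇒ q = 2/3
P2 indiff ⇒ p·0+(1-p)·6 = p·14+(1-p)·4 ⇒ p(-14) = (1-p)(-2) ⇒ p = 1/8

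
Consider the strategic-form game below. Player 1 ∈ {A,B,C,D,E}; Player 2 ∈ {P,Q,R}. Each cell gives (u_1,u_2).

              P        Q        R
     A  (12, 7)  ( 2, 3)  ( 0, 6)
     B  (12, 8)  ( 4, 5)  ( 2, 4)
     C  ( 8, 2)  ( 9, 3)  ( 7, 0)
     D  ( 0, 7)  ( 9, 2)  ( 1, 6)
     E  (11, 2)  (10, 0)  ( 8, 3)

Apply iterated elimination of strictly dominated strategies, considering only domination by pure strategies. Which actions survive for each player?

IESDS → P1:{A,B,E} P2:{P,R}

P1 drop C (E beats it: P:11>8 Q:10>9 R:8>7)
P1 drop D (E beats it: P:11>0 Q:10>9 R:8>1)
P2 drop Q (P beats it: A:7>3 B:8>5 E:2>0)
P1→{A,B,E} P2→{P,R}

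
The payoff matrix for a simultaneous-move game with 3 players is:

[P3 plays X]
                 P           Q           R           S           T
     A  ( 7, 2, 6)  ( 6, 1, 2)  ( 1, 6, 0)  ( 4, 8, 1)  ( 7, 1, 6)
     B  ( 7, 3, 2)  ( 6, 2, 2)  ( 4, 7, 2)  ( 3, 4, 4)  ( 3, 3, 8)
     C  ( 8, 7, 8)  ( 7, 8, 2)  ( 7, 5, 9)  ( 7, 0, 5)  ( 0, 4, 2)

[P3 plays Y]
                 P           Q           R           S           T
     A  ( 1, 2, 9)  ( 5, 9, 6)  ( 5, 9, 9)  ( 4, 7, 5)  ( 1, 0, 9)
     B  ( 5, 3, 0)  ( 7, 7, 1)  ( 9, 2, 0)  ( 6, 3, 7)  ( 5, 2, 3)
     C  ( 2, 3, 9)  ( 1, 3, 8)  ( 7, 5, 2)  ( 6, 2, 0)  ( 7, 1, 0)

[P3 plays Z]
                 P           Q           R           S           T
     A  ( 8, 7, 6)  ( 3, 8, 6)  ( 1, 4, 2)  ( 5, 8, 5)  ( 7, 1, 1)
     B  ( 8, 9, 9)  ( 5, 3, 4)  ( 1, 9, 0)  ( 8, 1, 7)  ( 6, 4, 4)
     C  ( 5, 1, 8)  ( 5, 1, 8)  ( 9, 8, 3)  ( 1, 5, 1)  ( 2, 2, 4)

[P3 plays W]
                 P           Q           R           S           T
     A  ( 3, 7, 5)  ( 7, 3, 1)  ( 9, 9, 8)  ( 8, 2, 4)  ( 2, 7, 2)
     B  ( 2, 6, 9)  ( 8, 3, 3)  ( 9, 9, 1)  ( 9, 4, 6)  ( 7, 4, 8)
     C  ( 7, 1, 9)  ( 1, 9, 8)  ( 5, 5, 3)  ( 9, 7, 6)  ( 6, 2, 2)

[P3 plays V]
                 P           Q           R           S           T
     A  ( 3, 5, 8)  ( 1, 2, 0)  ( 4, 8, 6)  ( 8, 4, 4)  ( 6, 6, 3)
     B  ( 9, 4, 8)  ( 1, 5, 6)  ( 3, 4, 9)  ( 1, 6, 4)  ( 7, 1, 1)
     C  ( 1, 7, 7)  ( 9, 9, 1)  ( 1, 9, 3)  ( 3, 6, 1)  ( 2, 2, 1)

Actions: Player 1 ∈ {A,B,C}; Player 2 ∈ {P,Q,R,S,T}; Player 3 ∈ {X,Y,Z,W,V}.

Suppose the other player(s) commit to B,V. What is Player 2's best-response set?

P2 best: {S}

u_2(P vs B,V) = 4
u_2(Q vs B,V) = 5
u_2(R vs B,V) = 4
u_2(S vs B,V) = 6
u_2(T vs B,V) = 1
max payoff 6 at {S}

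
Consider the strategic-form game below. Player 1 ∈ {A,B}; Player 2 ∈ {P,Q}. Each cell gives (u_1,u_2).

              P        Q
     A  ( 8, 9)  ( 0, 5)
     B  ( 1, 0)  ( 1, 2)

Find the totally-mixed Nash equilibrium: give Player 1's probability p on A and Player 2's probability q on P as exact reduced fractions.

(p,q) = (1/3, 1/8)

P1 indiff ⇒ q·8+(1-q)·0 = q·1+(1-q)·1 ⇒ q(7) = (1-q)(1) ⇒ q = 1/8
P2 indiff ⇒ p·9+(1-p)·0 = p·5+(1-p)·2 ⇒ p(4) = (1-p)(2) ⇒ p = 1/3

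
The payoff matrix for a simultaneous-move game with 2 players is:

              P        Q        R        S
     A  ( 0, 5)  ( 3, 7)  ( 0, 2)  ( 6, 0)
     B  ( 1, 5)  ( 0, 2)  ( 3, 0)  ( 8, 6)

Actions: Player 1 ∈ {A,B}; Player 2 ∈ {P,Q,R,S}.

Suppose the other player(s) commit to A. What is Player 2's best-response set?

P2 best: {Q}

u_2(P vs A) = 5
u_2(Q vs A) = 7
u_2(R vs A) = 2
u_2(S vs A) = 0
max payoff 7 at {Q}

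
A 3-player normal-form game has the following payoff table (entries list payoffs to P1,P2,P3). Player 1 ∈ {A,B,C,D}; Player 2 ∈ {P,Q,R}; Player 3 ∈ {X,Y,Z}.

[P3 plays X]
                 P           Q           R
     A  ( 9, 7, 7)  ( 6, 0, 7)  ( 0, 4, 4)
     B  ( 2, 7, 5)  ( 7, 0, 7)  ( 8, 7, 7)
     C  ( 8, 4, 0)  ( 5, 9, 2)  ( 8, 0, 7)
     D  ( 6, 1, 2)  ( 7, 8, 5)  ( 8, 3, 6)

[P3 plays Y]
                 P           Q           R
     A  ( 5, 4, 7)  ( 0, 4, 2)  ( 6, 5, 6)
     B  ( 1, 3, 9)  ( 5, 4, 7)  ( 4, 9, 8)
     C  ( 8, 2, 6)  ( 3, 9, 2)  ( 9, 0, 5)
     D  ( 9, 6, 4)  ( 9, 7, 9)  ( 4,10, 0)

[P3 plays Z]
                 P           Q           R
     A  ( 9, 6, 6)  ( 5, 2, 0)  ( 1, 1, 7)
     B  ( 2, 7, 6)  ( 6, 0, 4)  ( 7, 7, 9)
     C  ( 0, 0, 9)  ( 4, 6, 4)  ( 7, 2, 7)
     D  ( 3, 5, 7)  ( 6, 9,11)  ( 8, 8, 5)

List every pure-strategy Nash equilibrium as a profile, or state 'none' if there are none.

(A,P,X): NE
(A,P,Y): not NE [P1→D gives 9>5; P2→R gives 5>4]
(A,P,Z): not NE [P3→Y gives 7>6]
(A,Q,X): not NE [P1→D gives 7>6; P2→P gives 7>0]
(A,Q,Y): not NE [P1→D gives 9>0; P2→R gives 5>4; P3→X gives 7>2]
(A,Q,Z): not NE [P1→D gives 6>5; P2→P gives 6>2; P3→X gives 7>0]
(A,R,X): not NE [P1→D gives 8>0; P2→P gives 7>4; P3→Z gives 7>4]
(A,R,Y): not NE [P1→C gives 9>6; P3→Z gives 7>6]
(A,R,Z): not NE [P1→D gives 8>1; P2→P gives 6>1]
(B,P,X): not NE [P1→A gives 9>2; P3→Y gives 9>5]
(B,P,Y): not NE [P1→D gives 9>1; P2→R gives 9>3]
(B,P,Z): not NE [P1→A gives 9>2; P3→Y gives 9>6]
(B,Q,X): not NE [P2→R gives 7>0]
(B,Q,Y): not NE [P1→D gives 9>5; P2→R gives 9>4]
(B,Q,Z): not NE [P2→R gives 7>0; P3→Y gives 7>4]
(B,R,X): not NE [P3→Z gives 9>7]
(B,R,Y): not NE [P1→C gives 9>4; P3→Z gives 9>8]
(B,R,Z): not NE [P1→D gives 8>7]
(C,P,X): not NE [P1→A gives 9>8; P2→Q gives 9>4; P3→Z gives 9>0]
(C,P,Y): not NE [P1→D gives 9>8; P2→Q gives 9>2; P3→Z gives 9>6]
(C,P,Z): not NE [P1→A gives 9>0; P2→Q gives 6>0]
(C,Q,X): not NE [P1→D gives 7>5; P3→Z gives 4>2]
(C,Q,Y): not NE [P1→D gives 9>3; P3→Z gives 4>2]
(C,Q,Z): not NE [P1→D gives 6>4]
(C,R,X): not NE [P2→Q gives 9>0]
(C,R,Y): not NE [P2→Q gives 9>0; P3→Z gives 7>5]
(C,R,Z): not NE [P1→D gives 8>7; P2→Q gives 6>2]
(D,P,X): not NE [P1→A gives 9>6; P2→Q gives 8>1; P3→Z gives 7>2]
(D,P,Y): not NE [P2→R gives 10>6; P3→Z gives 7>4]
(D,P,Z): not NE [P1→A gives 9>3; P2→Q gives 9>5]
(D,Q,X): not NE [P3→Z gives 11>5]
(D,Q,Y): not NE [P2→R gives 10>7; P3→Z gives 11>9]
(D,Q,Z): NE
(D,R,X): not NE [P2→Q gives 8>3]
(D,R,Y): not NE [P1→C gives 9>4; P3→X gives 6>0]
(D,R,Z): not NE [P2→Q gives 9>8; P3→X gives 6>5]

Nash profiles: (A,P,X), (D,Q,Z)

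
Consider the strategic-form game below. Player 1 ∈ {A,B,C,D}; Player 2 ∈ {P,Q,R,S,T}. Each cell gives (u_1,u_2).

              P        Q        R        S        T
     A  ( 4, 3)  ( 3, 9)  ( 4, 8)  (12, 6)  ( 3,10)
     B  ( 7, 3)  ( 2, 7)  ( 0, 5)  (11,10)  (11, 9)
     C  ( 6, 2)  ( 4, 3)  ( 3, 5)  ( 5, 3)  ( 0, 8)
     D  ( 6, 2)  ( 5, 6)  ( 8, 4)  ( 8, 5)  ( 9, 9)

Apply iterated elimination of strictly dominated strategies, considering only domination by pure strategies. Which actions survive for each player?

P2 drop P (Q beats it: A:9>3 B:7>3 C:3>2 D:6>2)
P1 drop C (D beats it: Q:5>4 R:8>3 S:8>5 T:9>0)
P2 drop Q (T beats it: A:10>9 B:9>7 D:9>6)
P2 drop R (T beats it: A:10>8 B:9>5 D:9>4)
P1 drop D (B beats it: S:11>8 T:11>9)
P1→{A,B} P2→{S,T}

Survivors P1:{A,B} P2:{S,T}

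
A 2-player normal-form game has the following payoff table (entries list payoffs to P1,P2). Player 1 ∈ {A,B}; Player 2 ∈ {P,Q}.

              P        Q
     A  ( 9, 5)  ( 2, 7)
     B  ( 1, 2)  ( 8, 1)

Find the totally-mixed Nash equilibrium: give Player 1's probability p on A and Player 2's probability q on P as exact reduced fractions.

P1 indiff ⇒ q·9+(1-q)·2 = q·1+(1-q)·8 ⇒ q(8) = (1-q)(6) ⇒ q = 3/7
P2 indiff ⇒ p·5+(1-p)·2 = p·7+(1-p)·1 ⇒ p(-2) = (1-p)(-1) ⇒ p = 1/3

(p,q) = (1/3, 3/7)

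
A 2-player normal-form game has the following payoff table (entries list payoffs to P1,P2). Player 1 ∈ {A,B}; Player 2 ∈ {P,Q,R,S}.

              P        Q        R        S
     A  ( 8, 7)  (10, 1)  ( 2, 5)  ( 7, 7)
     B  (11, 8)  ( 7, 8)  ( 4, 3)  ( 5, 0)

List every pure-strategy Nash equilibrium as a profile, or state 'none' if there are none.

(A,P): not NE [P1→B gives 11>8]
(A,Q): not NE [P2→S gives 7>1]
(A,R): not NE [P1→B gives 4>2; P2→S gives 7>5]
(A,S): NE
(B,P): NE
(B,Q): not NE [P1→A gives 10>7]
(B,R): not NE [P2→Q gives 8>3]
(B,S): not NE [P1→A gives 7>5; P2→Q gives 8>0]

NE set: (A,S), (B,P)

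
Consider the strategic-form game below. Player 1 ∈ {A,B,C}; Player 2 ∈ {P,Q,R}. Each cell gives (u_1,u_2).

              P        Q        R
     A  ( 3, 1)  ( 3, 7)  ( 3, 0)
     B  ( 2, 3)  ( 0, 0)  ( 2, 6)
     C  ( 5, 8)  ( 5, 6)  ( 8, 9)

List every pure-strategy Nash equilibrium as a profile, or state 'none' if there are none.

(A,P): not NE [P1→C gives 5>3; P2→Q gives 7>1]
(A,Q): not NE [P1→C gives 5>3]
(A,R): not NE [P1→C gives 8>3; P2→Q gives 7>0]
(B,P): not NE [P1→C gives 5>2; P2→R gives 6>3]
(B,Q): not NE [P1→C gives 5>0; P2→R gives 6>0]
(B,R): not NE [P1→C gives 8>2]
(C,P): not NE [P2→R gives 9>8]
(C,Q): not NE [P2→R gives 9>6]
(C,R): NE

NE set: (C,R)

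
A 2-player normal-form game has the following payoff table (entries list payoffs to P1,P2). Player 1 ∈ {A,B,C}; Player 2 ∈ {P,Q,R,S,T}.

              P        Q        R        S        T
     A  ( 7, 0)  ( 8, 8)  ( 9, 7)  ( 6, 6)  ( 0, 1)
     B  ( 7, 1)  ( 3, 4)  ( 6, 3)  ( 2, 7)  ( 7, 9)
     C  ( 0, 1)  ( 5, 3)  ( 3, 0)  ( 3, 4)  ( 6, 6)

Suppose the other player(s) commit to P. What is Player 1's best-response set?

u_1(A vs P) = 7
u_1(B vs P) = 7
u_1(C vs P) = 0
max payoff 7 at {A,B}

BR_1 = {A,B}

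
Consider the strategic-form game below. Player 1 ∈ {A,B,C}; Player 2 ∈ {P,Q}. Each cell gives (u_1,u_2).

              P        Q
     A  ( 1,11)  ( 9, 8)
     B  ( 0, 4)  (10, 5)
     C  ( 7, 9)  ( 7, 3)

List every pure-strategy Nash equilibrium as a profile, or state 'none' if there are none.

(A,P): not NE [P1→C gives 7>1]
(A,Q): not NE [P1→B gives 10>9; P2→P gives 11>8]
(B,P): not NE [P1→C gives 7>0; P2→Q gives 5>4]
(B,Q): NE
(C,P): NE
(C,Q): not NE [P1→B gives 10>7; P2→P gives 9>3]

Nash profiles: (B,Q), (C,P)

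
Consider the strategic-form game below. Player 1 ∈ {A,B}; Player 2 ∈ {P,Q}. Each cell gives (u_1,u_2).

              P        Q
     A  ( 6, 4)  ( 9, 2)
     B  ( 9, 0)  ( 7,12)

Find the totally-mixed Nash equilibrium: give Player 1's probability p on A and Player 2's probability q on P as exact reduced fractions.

P1 indiff ⇒ q·6+(1-q)·9 = q·9+(1-q)·7 ⇒ q(-3) = (1-q)(-2) ⇒ q = 2/5
P2 indiff ⇒ p·4+(1-p)·0 = p·2+(1-p)·12 ⇒ p(2) = (1-p)(12) ⇒ p = 6/7

p=6/7, q=2/5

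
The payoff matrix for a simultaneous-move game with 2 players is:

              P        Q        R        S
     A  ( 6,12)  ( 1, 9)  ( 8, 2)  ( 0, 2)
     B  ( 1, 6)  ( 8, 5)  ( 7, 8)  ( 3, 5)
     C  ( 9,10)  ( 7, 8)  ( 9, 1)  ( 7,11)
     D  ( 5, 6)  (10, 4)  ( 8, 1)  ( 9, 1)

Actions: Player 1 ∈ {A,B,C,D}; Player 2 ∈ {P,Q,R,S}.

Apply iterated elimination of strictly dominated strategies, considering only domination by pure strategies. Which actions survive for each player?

P1 drop A (C beats it: P:9>6 Q:7>1 R:9>8 S:7>0)
P1 drop B (D beats it: P:5>1 Q:10>8 R:8>7 S:9>3)
P2 drop Q (P beats it: C:10>8 D:6>4)
P2 drop R (P beats it: C:10>1 D:6>1)
P1→{C,D} P2→{P,S}

Survivors P1:{C,D} P2:{P,S}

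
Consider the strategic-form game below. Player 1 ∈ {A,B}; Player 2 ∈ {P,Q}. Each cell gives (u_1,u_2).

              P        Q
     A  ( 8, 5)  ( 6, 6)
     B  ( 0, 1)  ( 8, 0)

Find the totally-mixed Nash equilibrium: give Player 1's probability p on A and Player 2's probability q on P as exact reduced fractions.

(p,q) = (1/2, 1/5)

P1 indiff ⇒ q·8+(1-q)·6 = q·0+(1-q)·8 ⇒ q(8) = (1-q)(2) ⇒ q = 1/5
P2 indiff ⇒ p·5+(1-p)·1 = p·6+(1-p)·0 ⇒ p(-1) = (1-p)(-1) ⇒ p = 1/2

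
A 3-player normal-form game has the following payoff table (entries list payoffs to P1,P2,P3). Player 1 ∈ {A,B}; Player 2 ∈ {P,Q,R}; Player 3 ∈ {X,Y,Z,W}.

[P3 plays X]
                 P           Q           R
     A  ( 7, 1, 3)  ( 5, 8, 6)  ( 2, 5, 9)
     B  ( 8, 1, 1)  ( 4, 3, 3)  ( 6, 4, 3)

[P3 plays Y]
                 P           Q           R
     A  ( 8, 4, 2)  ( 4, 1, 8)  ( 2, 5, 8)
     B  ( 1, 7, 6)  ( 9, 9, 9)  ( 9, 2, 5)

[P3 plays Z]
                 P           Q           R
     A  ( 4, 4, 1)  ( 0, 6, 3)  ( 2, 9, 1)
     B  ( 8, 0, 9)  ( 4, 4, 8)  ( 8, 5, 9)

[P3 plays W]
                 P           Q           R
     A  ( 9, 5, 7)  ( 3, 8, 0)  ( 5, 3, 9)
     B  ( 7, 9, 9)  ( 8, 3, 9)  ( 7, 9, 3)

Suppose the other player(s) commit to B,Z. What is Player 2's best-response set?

argmax u_2 = {R}

u_2(P vs B,Z) = 0
u_2(Q vs B,Z) = 4
u_2(R vs B,Z) = 5
max payoff 5 at {R}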